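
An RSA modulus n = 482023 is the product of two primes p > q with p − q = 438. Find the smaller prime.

509

Since p = q + 438, we have 482023 = q(q + 438), so q² + 438q − 482023 = 0.
Discriminant: 438² + 4·482023 = 191844 + 1928092 = 2119936; √2119936 = 1456.
q = (−438 + 1456)/2 = 509, and p = q + 438 = 947.
Check: 509 · 947 = 482023.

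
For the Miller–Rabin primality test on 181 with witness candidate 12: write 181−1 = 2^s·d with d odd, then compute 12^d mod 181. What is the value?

180

181 − 1 = 180 = 2^2 · 45, so d = 45.
12^1 ≡ 12 (mod 181)
12^2 ≡ 12^2 = 144 ≡ 144 (mod 181)
12^4 ≡ 144^2 = 20736 ≡ 102 (mod 181)
12^8 ≡ 102^2 = 10404 ≡ 87 (mod 181)
12^16 ≡ 87^2 = 7569 ≡ 148 (mod 181)
12^32 ≡ 148^2 = 21904 ≡ 3 (mod 181)
45 = 32 + 8 + 4 + 1 in binary powers of 2.
So 12^45 ≡ 3 · 87 · 102 · 12 ≡ 180 (mod 181).
Since 12^d ≡ 180 (mod 181), base 12 does not prove 181 composite.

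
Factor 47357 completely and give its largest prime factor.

47357 = 23 · 2059
2059 = 29 · 71
71 is prime.
So 47357 = 23 · 29 · 71; the largest prime factor is 71.

71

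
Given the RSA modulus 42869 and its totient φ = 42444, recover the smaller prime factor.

163

φ(n) = (p−1)(q−1) = n − (p+q) + 1, so p + q = 42869 − 42444 + 1 = 426.
p and q are the roots of t² − 426t + 42869 = 0.
Discriminant: 426² − 4·42869 = 181476 − 171476 = 10000; √10000 = 100.
q = (426 − 100)/2 = 163, p = (426 + 100)/2 = 263.
Check: 163 · 263 = 42869.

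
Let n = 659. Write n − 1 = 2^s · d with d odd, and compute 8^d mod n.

659 − 1 = 658 = 2^1 · 329, so d = 329.
8^1 ≡ 8 (mod 659)
8^2 ≡ 8^2 = 64 ≡ 64 (mod 659)
8^4 ≡ 64^2 = 4096 ≡ 142 (mod 659)
8^8 ≡ 142^2 = 20164 ≡ 394 (mod 659)
8^16 ≡ 394^2 = 155236 ≡ 371 (mod 659)
8^32 ≡ 371^2 = 137641 ≡ 569 (mod 659)
8^64 ≡ 569^2 = 323761 ≡ 192 (mod 659)
8^128 ≡ 192^2 = 36864 ≡ 619 (mod 659)
8^256 ≡ 619^2 = 383161 ≡ 282 (mod 659)
329 = 256 + 64 + 8 + 1 in binary powers of 2.
So 8^329 ≡ 282 · 192 · 394 · 8 ≡ 658 (mod 659).
Since 8^d ≡ 658 (mod 659), base 8 does not prove 659 composite.

658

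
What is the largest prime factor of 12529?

67

12529 = 11 · 1139
1139 = 17 · 67
67 is prime.
So 12529 = 11 · 17 · 67; the largest prime factor is 67.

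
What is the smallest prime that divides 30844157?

30844157 is odd.
Digit sum 32, not divisible by 3.
Ends in 7: not divisible by 5.
7: 30844157 = 7·4406308 + 1
11: 30844157 = 11·2804014 + 3
13: 30844157 = 13·2372627 + 6
17: 30844157 = 17·1814362 + 3
19: 30844157 = 19·1623376 + 13
23: 30844157 = 23·1341050 + 7
29: 30844157 = 29·1063591 + 18
31: 30844157 = 31·994972 + 25
37: 30844157 = 37·833625 + 32
41: 30844157 = 41·752296 + 21
43: 30844157 = 43·717305 + 42
47: 30844157 = 47·656258 + 31
53: 30844157 = 53·581965 + 12
59: 30844157 = 59·522782 + 19
61: 30844157 = 61·505641 + 56
67: 30844157 = 67·460360 + 37
71: 30844157 = 71·434424 + 53
73: 30844157 = 73·422522 + 51
79: 30844157 = 79·390432 + 29
83: 30844157 = 83·371616 + 29
89: 30844157 = 89·346563 + 50
97: 30844157 = 97·317981

97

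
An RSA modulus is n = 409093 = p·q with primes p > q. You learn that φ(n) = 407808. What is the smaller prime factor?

φ(n) = (p−1)(q−1) = n − (p+q) + 1, so p + q = 409093 − 407808 + 1 = 1286.
p and q are the roots of t² − 1286t + 409093 = 0.
Discriminant: 1286² − 4·409093 = 1653796 − 1636372 = 17424; √17424 = 132.
q = (1286 − 132)/2 = 577, p = (1286 + 132)/2 = 709.
Check: 577 · 709 = 409093.

577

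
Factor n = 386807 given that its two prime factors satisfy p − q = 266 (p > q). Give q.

Since p = q + 266, we have 386807 = q(q + 266), so q² + 266q − 386807 = 0.
Discriminant: 266² + 4·386807 = 70756 + 1547228 = 1617984; √1617984 = 1272.
q = (−266 + 1272)/2 = 503, and p = q + 266 = 769.
Check: 503 · 769 = 386807.

503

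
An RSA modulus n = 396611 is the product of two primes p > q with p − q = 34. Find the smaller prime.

Since p = q + 34, we have 396611 = q(q + 34), so q² + 34q − 396611 = 0.
Discriminant: 34² + 4·396611 = 1156 + 1586444 = 1587600; √1587600 = 1260.
q = (−34 + 1260)/2 = 613, and p = q + 34 = 647.
Check: 613 · 647 = 396611.

613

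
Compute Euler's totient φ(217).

180

Factor: 217 = 7 · 31.
φ(217) = (7−1) · (31−1) = 6 · 30 = 180.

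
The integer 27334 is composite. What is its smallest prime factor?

2

27334 is even: 2 divides it.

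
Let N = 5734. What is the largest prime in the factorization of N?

5734 = 2 · 2867
2867 = 47 · 61
61 is prime.
So 5734 = 2 · 47 · 61; the largest prime factor is 61.

61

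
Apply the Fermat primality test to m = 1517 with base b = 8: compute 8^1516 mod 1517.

8^1 ≡ 8 (mod 1517)
8^2 ≡ 8^2 = 64 ≡ 64 (mod 1517)
8^4 ≡ 64^2 = 4096 ≡ 1062 (mod 1517)
8^8 ≡ 1062^2 = 1127844 ≡ 713 (mod 1517)
8^16 ≡ 713^2 = 508369 ≡ 174 (mod 1517)
8^32 ≡ 174^2 = 30276 ≡ 1453 (mod 1517)
8^64 ≡ 1453^2 = 2111209 ≡ 1062 (mod 1517)
8^128 ≡ 1062^2 = 1127844 ≡ 713 (mod 1517)
8^256 ≡ 713^2 = 508369 ≡ 174 (mod 1517)
8^512 ≡ 174^2 = 30276 ≡ 1453 (mod 1517)
8^1024 ≡ 1453^2 = 2111209 ≡ 1062 (mod 1517)
1516 = 1024 + 256 + 128 + 64 + 32 + 8 + 4 in binary powers of 2.
So 8^1516 ≡ 1062 · 174 · 713 · 1062 · 1453 · 713 · 1062 ≡ 174 (mod 1517).
Since 174 ≠ 1, base 8 is a Fermat witness: 1517 is composite.

174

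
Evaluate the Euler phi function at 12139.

Factor: 12139 = 61 · 199.
φ(12139) = (61−1) · (199−1) = 60 · 198 = 11880.

11880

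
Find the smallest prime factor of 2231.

23

2231 is odd.
Digit sum 8, not divisible by 3.
Ends in 1: not divisible by 5.
7: 2231 = 7·318 + 5
11: 2231 = 11·202 + 9
13: 2231 = 13·171 + 8
17: 2231 = 17·131 + 4
19: 2231 = 19·117 + 8
23: 2231 = 23·97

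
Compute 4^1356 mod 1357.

4^1 ≡ 4 (mod 1357)
4^2 ≡ 4^2 = 16 ≡ 16 (mod 1357)
4^4 ≡ 16^2 = 256 ≡ 256 (mod 1357)
4^8 ≡ 256^2 = 65536 ≡ 400 (mod 1357)
4^16 ≡ 400^2 = 160000 ≡ 1231 (mod 1357)
4^32 ≡ 1231^2 = 1515361 ≡ 949 (mod 1357)
4^64 ≡ 949^2 = 900601 ≡ 910 (mod 1357)
4^128 ≡ 910^2 = 828100 ≡ 330 (mod 1357)
4^256 ≡ 330^2 = 108900 ≡ 340 (mod 1357)
4^512 ≡ 340^2 = 115600 ≡ 255 (mod 1357)
4^1024 ≡ 255^2 = 65025 ≡ 1246 (mod 1357)
1356 = 1024 + 256 + 64 + 8 + 4 in binary powers of 2.
So 4^1356 ≡ 1246 · 340 · 910 · 400 · 256 ≡ 685 (mod 1357).
Since 685 ≠ 1, base 4 is a Fermat witness: 1357 is composite.

685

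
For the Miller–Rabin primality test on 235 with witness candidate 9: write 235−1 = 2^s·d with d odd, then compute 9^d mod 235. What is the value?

34

235 − 1 = 234 = 2^1 · 117, so d = 117.
9^1 ≡ 9 (mod 235)
9^2 ≡ 9^2 = 81 ≡ 81 (mod 235)
9^4 ≡ 81^2 = 6561 ≡ 216 (mod 235)
9^8 ≡ 216^2 = 46656 ≡ 126 (mod 235)
9^16 ≡ 126^2 = 15876 ≡ 131 (mod 235)
9^32 ≡ 131^2 = 17161 ≡ 6 (mod 235)
9^64 ≡ 6^2 = 36 ≡ 36 (mod 235)
117 = 64 + 32 + 16 + 4 + 1 in binary powers of 2.
So 9^117 ≡ 36 · 6 · 131 · 216 · 9 ≡ 34 (mod 235).
Squaring chain: 34; never reaches −1, so base 9 is a Miller–Rabin witness that 235 is composite.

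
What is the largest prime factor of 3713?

3713 = 47 · 79
79 is prime.
So 3713 = 47 · 79; the largest prime factor is 79.

79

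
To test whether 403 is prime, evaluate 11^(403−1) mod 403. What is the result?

233

11^1 ≡ 11 (mod 403)
11^2 ≡ 11^2 = 121 ≡ 121 (mod 403)
11^4 ≡ 121^2 = 14641 ≡ 133 (mod 403)
11^8 ≡ 133^2 = 17689 ≡ 360 (mod 403)
11^16 ≡ 360^2 = 129600 ≡ 237 (mod 403)
11^32 ≡ 237^2 = 56169 ≡ 152 (mod 403)
11^64 ≡ 152^2 = 23104 ≡ 133 (mod 403)
11^128 ≡ 133^2 = 17689 ≡ 360 (mod 403)
11^256 ≡ 360^2 = 129600 ≡ 237 (mod 403)
402 = 256 + 128 + 16 + 2 in binary powers of 2.
So 11^402 ≡ 237 · 360 · 237 · 121 ≡ 233 (mod 403).
Since 233 ≠ 1, base 11 is a Fermat witness: 403 is composite.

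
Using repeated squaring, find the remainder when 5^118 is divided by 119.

2

5^1 ≡ 5 (mod 119)
5^2 ≡ 5^2 = 25 ≡ 25 (mod 119)
5^4 ≡ 25^2 = 625 ≡ 30 (mod 119)
5^8 ≡ 30^2 = 900 ≡ 67 (mod 119)
5^16 ≡ 67^2 = 4489 ≡ 86 (mod 119)
5^32 ≡ 86^2 = 7396 ≡ 18 (mod 119)
5^64 ≡ 18^2 = 324 ≡ 86 (mod 119)
118 = 64 + 32 + 16 + 4 + 2 in binary powers of 2.
So 5^118 ≡ 86 · 18 · 86 · 30 · 25 ≡ 2 (mod 119).
Since 2 ≠ 1, base 5 is a Fermat witness: 119 is composite.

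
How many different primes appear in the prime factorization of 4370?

4

4370 = 2 · 2185
2185 = 5 · 437
437 = 19 · 23
4370 = 2 · 5 · 19 · 23, which has 4 distinct prime factors.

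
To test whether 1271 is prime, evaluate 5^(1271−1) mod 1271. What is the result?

5^1 ≡ 5 (mod 1271)
5^2 ≡ 5^2 = 25 ≡ 25 (mod 1271)
5^4 ≡ 25^2 = 625 ≡ 625 (mod 1271)
5^8 ≡ 625^2 = 390625 ≡ 428 (mod 1271)
5^16 ≡ 428^2 = 183184 ≡ 160 (mod 1271)
5^32 ≡ 160^2 = 25600 ≡ 180 (mod 1271)
5^64 ≡ 180^2 = 32400 ≡ 625 (mod 1271)
5^128 ≡ 625^2 = 390625 ≡ 428 (mod 1271)
5^256 ≡ 428^2 = 183184 ≡ 160 (mod 1271)
5^512 ≡ 160^2 = 25600 ≡ 180 (mod 1271)
5^1024 ≡ 180^2 = 32400 ≡ 625 (mod 1271)
1270 = 1024 + 128 + 64 + 32 + 16 + 4 + 2 in binary powers of 2.
So 5^1270 ≡ 625 · 428 · 625 · 180 · 160 · 625 · 25 ≡ 532 (mod 1271).
Since 532 ≠ 1, base 5 is a Fermat witness: 1271 is composite.

532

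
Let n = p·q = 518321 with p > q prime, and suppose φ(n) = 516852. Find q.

φ(n) = (p−1)(q−1) = n − (p+q) + 1, so p + q = 518321 − 516852 + 1 = 1470.
p and q are the roots of t² − 1470t + 518321 = 0.
Discriminant: 1470² − 4·518321 = 2160900 − 2073284 = 87616; √87616 = 296.
q = (1470 − 296)/2 = 587, p = (1470 + 296)/2 = 883.
Check: 587 · 883 = 518321.

587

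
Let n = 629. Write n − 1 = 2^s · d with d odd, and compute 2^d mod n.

629 − 1 = 628 = 2^2 · 157, so d = 157.
2^1 ≡ 2 (mod 629)
2^2 ≡ 2^2 = 4 ≡ 4 (mod 629)
2^4 ≡ 4^2 = 16 ≡ 16 (mod 629)
2^8 ≡ 16^2 = 256 ≡ 256 (mod 629)
2^16 ≡ 256^2 = 65536 ≡ 120 (mod 629)
2^32 ≡ 120^2 = 14400 ≡ 562 (mod 629)
2^64 ≡ 562^2 = 315844 ≡ 86 (mod 629)
2^128 ≡ 86^2 = 7396 ≡ 477 (mod 629)
157 = 128 + 16 + 8 + 4 + 1 in binary powers of 2.
So 2^157 ≡ 477 · 120 · 256 · 16 · 2 ≡ 15 (mod 629).
Squaring chain: 15 → 225; never reaches −1, so base 2 is a Miller–Rabin witness that 629 is composite.

15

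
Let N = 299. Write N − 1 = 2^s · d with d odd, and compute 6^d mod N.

288

299 − 1 = 298 = 2^1 · 149, so d = 149.
6^1 ≡ 6 (mod 299)
6^2 ≡ 6^2 = 36 ≡ 36 (mod 299)
6^4 ≡ 36^2 = 1296 ≡ 100 (mod 299)
6^8 ≡ 100^2 = 10000 ≡ 133 (mod 299)
6^16 ≡ 133^2 = 17689 ≡ 48 (mod 299)
6^32 ≡ 48^2 = 2304 ≡ 211 (mod 299)
6^64 ≡ 211^2 = 44521 ≡ 269 (mod 299)
6^128 ≡ 269^2 = 72361 ≡ 3 (mod 299)
149 = 128 + 16 + 4 + 1 in binary powers of 2.
So 6^149 ≡ 3 · 48 · 100 · 6 ≡ 288 (mod 299).
Squaring chain: 288; never reaches −1, so base 6 is a Miller–Rabin witness that 299 is composite.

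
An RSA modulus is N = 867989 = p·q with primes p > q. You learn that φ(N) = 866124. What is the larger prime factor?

983

φ(n) = (p−1)(q−1) = n − (p+q) + 1, so p + q = 867989 − 866124 + 1 = 1866.
p and q are the roots of t² − 1866t + 867989 = 0.
Discriminant: 1866² − 4·867989 = 3481956 − 3471956 = 10000; √10000 = 100.
q = (1866 − 100)/2 = 883, p = (1866 + 100)/2 = 983.
Check: 883 · 983 = 867989.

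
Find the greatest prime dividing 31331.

97

31331 = 17 · 1843
1843 = 19 · 97
97 is prime.
So 31331 = 17 · 19 · 97; the largest prime factor is 97.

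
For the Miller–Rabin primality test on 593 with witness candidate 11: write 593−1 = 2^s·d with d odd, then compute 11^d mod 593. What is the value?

384

593 − 1 = 592 = 2^4 · 37, so d = 37.
11^1 ≡ 11 (mod 593)
11^2 ≡ 11^2 = 121 ≡ 121 (mod 593)
11^4 ≡ 121^2 = 14641 ≡ 409 (mod 593)
11^8 ≡ 409^2 = 167281 ≡ 55 (mod 593)
11^16 ≡ 55^2 = 3025 ≡ 60 (mod 593)
11^32 ≡ 60^2 = 3600 ≡ 42 (mod 593)
37 = 32 + 4 + 1 in binary powers of 2.
So 11^37 ≡ 42 · 409 · 11 ≡ 384 (mod 593).
Squaring chain: 384 → 392 → 77 → 592; reaches −1, so base 11 does not prove 593 composite.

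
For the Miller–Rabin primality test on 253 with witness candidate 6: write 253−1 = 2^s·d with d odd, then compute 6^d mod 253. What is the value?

253 − 1 = 252 = 2^2 · 63, so d = 63.
6^1 ≡ 6 (mod 253)
6^2 ≡ 6^2 = 36 ≡ 36 (mod 253)
6^4 ≡ 36^2 = 1296 ≡ 31 (mod 253)
6^8 ≡ 31^2 = 961 ≡ 202 (mod 253)
6^16 ≡ 202^2 = 40804 ≡ 71 (mod 253)
6^32 ≡ 71^2 = 5041 ≡ 234 (mod 253)
63 = 32 + 16 + 8 + 4 + 2 + 1 in binary powers of 2.
So 6^63 ≡ 234 · 71 · 202 · 31 · 36 · 6 ≡ 18 (mod 253).
Squaring chain: 18 → 71; never reaches −1, so base 6 is a Miller–Rabin witness that 253 is composite.

18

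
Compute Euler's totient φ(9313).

Factor: 9313 = 67 · 139.
φ(9313) = (67−1) · (139−1) = 66 · 138 = 9108.

9108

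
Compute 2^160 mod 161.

2^1 ≡ 2 (mod 161)
2^2 ≡ 2^2 = 4 ≡ 4 (mod 161)
2^4 ≡ 4^2 = 16 ≡ 16 (mod 161)
2^8 ≡ 16^2 = 256 ≡ 95 (mod 161)
2^16 ≡ 95^2 = 9025 ≡ 9 (mod 161)
2^32 ≡ 9^2 = 81 ≡ 81 (mod 161)
2^64 ≡ 81^2 = 6561 ≡ 121 (mod 161)
2^128 ≡ 121^2 = 14641 ≡ 151 (mod 161)
160 = 128 + 32 in binary powers of 2.
So 2^160 ≡ 151 · 81 ≡ 156 (mod 161).
Since 156 ≠ 1, base 2 is a Fermat witness: 161 is composite.

156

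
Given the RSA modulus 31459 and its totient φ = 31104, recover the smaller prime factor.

φ(n) = (p−1)(q−1) = n − (p+q) + 1, so p + q = 31459 − 31104 + 1 = 356.
p and q are the roots of t² − 356t + 31459 = 0.
Discriminant: 356² − 4·31459 = 126736 − 125836 = 900; √900 = 30.
q = (356 − 30)/2 = 163, p = (356 + 30)/2 = 193.
Check: 163 · 193 = 31459.

163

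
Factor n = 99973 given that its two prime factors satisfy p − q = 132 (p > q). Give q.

Since p = q + 132, we have 99973 = q(q + 132), so q² + 132q − 99973 = 0.
Discriminant: 132² + 4·99973 = 17424 + 399892 = 417316; √417316 = 646.
q = (−132 + 646)/2 = 257, and p = q + 132 = 389.
Check: 257 · 389 = 99973.

257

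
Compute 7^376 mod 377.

74

7^1 ≡ 7 (mod 377)
7^2 ≡ 7^2 = 49 ≡ 49 (mod 377)
7^4 ≡ 49^2 = 2401 ≡ 139 (mod 377)
7^8 ≡ 139^2 = 19321 ≡ 94 (mod 377)
7^16 ≡ 94^2 = 8836 ≡ 165 (mod 377)
7^32 ≡ 165^2 = 27225 ≡ 81 (mod 377)
7^64 ≡ 81^2 = 6561 ≡ 152 (mod 377)
7^128 ≡ 152^2 = 23104 ≡ 107 (mod 377)
7^256 ≡ 107^2 = 11449 ≡ 139 (mod 377)
376 = 256 + 64 + 32 + 16 + 8 in binary powers of 2.
So 7^376 ≡ 139 · 152 · 81 · 165 · 94 ≡ 74 (mod 377).
Since 74 ≠ 1, base 7 is a Fermat witness: 377 is composite.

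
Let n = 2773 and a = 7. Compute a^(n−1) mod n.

1521

7^1 ≡ 7 (mod 2773)
7^2 ≡ 7^2 = 49 ≡ 49 (mod 2773)
7^4 ≡ 49^2 = 2401 ≡ 2401 (mod 2773)
7^8 ≡ 2401^2 = 5764801 ≡ 2507 (mod 2773)
7^16 ≡ 2507^2 = 6285049 ≡ 1431 (mod 2773)
7^32 ≡ 1431^2 = 2047761 ≡ 1287 (mod 2773)
7^64 ≡ 1287^2 = 1656369 ≡ 888 (mod 2773)
7^128 ≡ 888^2 = 788544 ≡ 1012 (mod 2773)
7^256 ≡ 1012^2 = 1024144 ≡ 907 (mod 2773)
7^512 ≡ 907^2 = 822649 ≡ 1841 (mod 2773)
7^1024 ≡ 1841^2 = 3389281 ≡ 675 (mod 2773)
7^2048 ≡ 675^2 = 455625 ≡ 853 (mod 2773)
2772 = 2048 + 512 + 128 + 64 + 16 + 4 in binary powers of 2.
So 7^2772 ≡ 853 · 1841 · 1012 · 888 · 1431 · 2401 ≡ 1521 (mod 2773).
Since 1521 ≠ 1, base 7 is a Fermat witness: 2773 is composite.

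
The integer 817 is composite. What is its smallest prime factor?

817 is odd.
Digit sum 16, not divisible by 3.
Ends in 7: not divisible by 5.
7: 817 = 7·116 + 5
11: 817 = 11·74 + 3
13: 817 = 13·62 + 11
17: 817 = 17·48 + 1
19: 817 = 19·43

19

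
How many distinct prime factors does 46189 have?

46189 = 11 · 4199
4199 = 13 · 323
323 = 17 · 19
46189 = 11 · 13 · 17 · 19, which has 4 distinct prime factors.

4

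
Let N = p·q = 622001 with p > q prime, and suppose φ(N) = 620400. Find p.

φ(n) = (p−1)(q−1) = n − (p+q) + 1, so p + q = 622001 − 620400 + 1 = 1602.
p and q are the roots of t² − 1602t + 622001 = 0.
Discriminant: 1602² − 4·622001 = 2566404 − 2488004 = 78400; √78400 = 280.
q = (1602 − 280)/2 = 661, p = (1602 + 280)/2 = 941.
Check: 661 · 941 = 622001.

941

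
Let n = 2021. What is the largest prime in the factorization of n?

2021 = 43 · 47
47 is prime.
So 2021 = 43 · 47; the largest prime factor is 47.

47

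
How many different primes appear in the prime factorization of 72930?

6

72930 = 2 · 36465
36465 = 3 · 12155
12155 = 5 · 2431
2431 = 11 · 221
221 = 13 · 17
72930 = 2 · 3 · 5 · 11 · 13 · 17, which has 6 distinct prime factors.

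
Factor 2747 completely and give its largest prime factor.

2747 = 41 · 67
67 is prime.
So 2747 = 41 · 67; the largest prime factor is 67.

67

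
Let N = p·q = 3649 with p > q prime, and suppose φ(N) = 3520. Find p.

89

φ(n) = (p−1)(q−1) = n − (p+q) + 1, so p + q = 3649 − 3520 + 1 = 130.
p and q are the roots of t² − 130t + 3649 = 0.
Discriminant: 130² − 4·3649 = 16900 − 14596 = 2304; √2304 = 48.
q = (130 − 48)/2 = 41, p = (130 + 48)/2 = 89.
Check: 41 · 89 = 3649.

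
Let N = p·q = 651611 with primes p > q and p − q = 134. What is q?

Since p = q + 134, we have 651611 = q(q + 134), so q² + 134q − 651611 = 0.
Discriminant: 134² + 4·651611 = 17956 + 2606444 = 2624400; √2624400 = 1620.
q = (−134 + 1620)/2 = 743, and p = q + 134 = 877.
Check: 743 · 877 = 651611.

743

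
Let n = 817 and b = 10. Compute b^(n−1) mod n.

10^1 ≡ 10 (mod 817)
10^2 ≡ 10^2 = 100 ≡ 100 (mod 817)
10^4 ≡ 100^2 = 10000 ≡ 196 (mod 817)
10^8 ≡ 196^2 = 38416 ≡ 17 (mod 817)
10^16 ≡ 17^2 = 289 ≡ 289 (mod 817)
10^32 ≡ 289^2 = 83521 ≡ 187 (mod 817)
10^64 ≡ 187^2 = 34969 ≡ 655 (mod 817)
10^128 ≡ 655^2 = 429025 ≡ 100 (mod 817)
10^256 ≡ 100^2 = 10000 ≡ 196 (mod 817)
10^512 ≡ 196^2 = 38416 ≡ 17 (mod 817)
816 = 512 + 256 + 32 + 16 in binary powers of 2.
So 10^816 ≡ 17 · 196 · 187 · 289 ≡ 391 (mod 817).
Since 391 ≠ 1, base 10 is a Fermat witness: 817 is composite.

391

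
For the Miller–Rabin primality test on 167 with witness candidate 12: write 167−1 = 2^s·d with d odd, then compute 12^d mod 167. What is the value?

167 − 1 = 166 = 2^1 · 83, so d = 83.
12^1 ≡ 12 (mod 167)
12^2 ≡ 12^2 = 144 ≡ 144 (mod 167)
12^4 ≡ 144^2 = 20736 ≡ 28 (mod 167)
12^8 ≡ 28^2 = 784 ≡ 116 (mod 167)
12^16 ≡ 116^2 = 13456 ≡ 96 (mod 167)
12^32 ≡ 96^2 = 9216 ≡ 31 (mod 167)
12^64 ≡ 31^2 = 961 ≡ 126 (mod 167)
83 = 64 + 16 + 2 + 1 in binary powers of 2.
So 12^83 ≡ 126 · 96 · 144 · 12 ≡ 1 (mod 167).
Since 12^d ≡ 1 (mod 167), base 12 does not prove 167 composite.

1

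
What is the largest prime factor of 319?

29

319 = 11 · 29
29 is prime.
So 319 = 11 · 29; the largest prime factor is 29.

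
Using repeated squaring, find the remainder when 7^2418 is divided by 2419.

7^1 ≡ 7 (mod 2419)
7^2 ≡ 7^2 = 49 ≡ 49 (mod 2419)
7^4 ≡ 49^2 = 2401 ≡ 2401 (mod 2419)
7^8 ≡ 2401^2 = 5764801 ≡ 324 (mod 2419)
7^16 ≡ 324^2 = 104976 ≡ 959 (mod 2419)
7^32 ≡ 959^2 = 919681 ≡ 461 (mod 2419)
7^64 ≡ 461^2 = 212521 ≡ 2068 (mod 2419)
7^128 ≡ 2068^2 = 4276624 ≡ 2251 (mod 2419)
7^256 ≡ 2251^2 = 5067001 ≡ 1615 (mod 2419)
7^512 ≡ 1615^2 = 2608225 ≡ 543 (mod 2419)
7^1024 ≡ 543^2 = 294849 ≡ 2150 (mod 2419)
7^2048 ≡ 2150^2 = 4622500 ≡ 2210 (mod 2419)
2418 = 2048 + 256 + 64 + 32 + 16 + 2 in binary powers of 2.
So 7^2418 ≡ 2210 · 1615 · 2068 · 461 · 959 · 49 ≡ 743 (mod 2419).
Since 743 ≠ 1, base 7 is a Fermat witness: 2419 is composite.

743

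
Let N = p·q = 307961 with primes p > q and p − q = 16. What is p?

Since p = q + 16, we have 307961 = q(q + 16), so q² + 16q − 307961 = 0.
Discriminant: 16² + 4·307961 = 256 + 1231844 = 1232100; √1232100 = 1110.
q = (−16 + 1110)/2 = 547, and p = q + 16 = 563.
Check: 547 · 563 = 307961.

563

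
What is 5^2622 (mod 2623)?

5^1 ≡ 5 (mod 2623)
5^2 ≡ 5^2 = 25 ≡ 25 (mod 2623)
5^4 ≡ 25^2 = 625 ≡ 625 (mod 2623)
5^8 ≡ 625^2 = 390625 ≡ 2421 (mod 2623)
5^16 ≡ 2421^2 = 5861241 ≡ 1459 (mod 2623)
5^32 ≡ 1459^2 = 2128681 ≡ 1428 (mod 2623)
5^64 ≡ 1428^2 = 2039184 ≡ 1113 (mod 2623)
5^128 ≡ 1113^2 = 1238769 ≡ 713 (mod 2623)
5^256 ≡ 713^2 = 508369 ≡ 2130 (mod 2623)
5^512 ≡ 2130^2 = 4536900 ≡ 1733 (mod 2623)
5^1024 ≡ 1733^2 = 3003289 ≡ 2577 (mod 2623)
5^2048 ≡ 2577^2 = 6640929 ≡ 2116 (mod 2623)
2622 = 2048 + 512 + 32 + 16 + 8 + 4 + 2 in binary powers of 2.
So 5^2622 ≡ 2116 · 1733 · 1428 · 1459 · 2421 · 625 · 25 ≡ 1301 (mod 2623).
Since 1301 ≠ 1, base 5 is a Fermat witness: 2623 is composite.

1301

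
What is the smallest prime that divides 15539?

15539 is odd.
Digit sum 23, not divisible by 3.
Ends in 9: not divisible by 5.
7: 15539 = 7·2219 + 6
11: 15539 = 11·1412 + 7
13: 15539 = 13·1195 + 4
17: 15539 = 17·914 + 1
19: 15539 = 19·817 + 16
23: 15539 = 23·675 + 14
29: 15539 = 29·535 + 24
31: 15539 = 31·501 + 8
37: 15539 = 37·419 + 36
41: 15539 = 41·379

41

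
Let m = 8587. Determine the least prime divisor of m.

8587 is odd.
Digit sum 28, not divisible by 3.
Ends in 7: not divisible by 5.
7: 8587 = 7·1226 + 5
11: 8587 = 11·780 + 7
13: 8587 = 13·660 + 7
17: 8587 = 17·505 + 2
19: 8587 = 19·451 + 18
23: 8587 = 23·373 + 8
29: 8587 = 29·296 + 3
31: 8587 = 31·277

31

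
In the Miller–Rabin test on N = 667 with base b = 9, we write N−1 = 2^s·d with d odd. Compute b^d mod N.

660

667 − 1 = 666 = 2^1 · 333, so d = 333.
9^1 ≡ 9 (mod 667)
9^2 ≡ 9^2 = 81 ≡ 81 (mod 667)
9^4 ≡ 81^2 = 6561 ≡ 558 (mod 667)
9^8 ≡ 558^2 = 311364 ≡ 542 (mod 667)
9^16 ≡ 542^2 = 293764 ≡ 284 (mod 667)
9^32 ≡ 284^2 = 80656 ≡ 616 (mod 667)
9^64 ≡ 616^2 = 379456 ≡ 600 (mod 667)
9^128 ≡ 600^2 = 360000 ≡ 487 (mod 667)
9^256 ≡ 487^2 = 237169 ≡ 384 (mod 667)
333 = 256 + 64 + 8 + 4 + 1 in binary powers of 2.
So 9^333 ≡ 384 · 600 · 542 · 558 · 9 ≡ 660 (mod 667).
Squaring chain: 660; never reaches −1, so base 9 is a Miller–Rabin witness that 667 is composite.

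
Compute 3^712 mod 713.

3^1 ≡ 3 (mod 713)
3^2 ≡ 3^2 = 9 ≡ 9 (mod 713)
3^4 ≡ 9^2 = 81 ≡ 81 (mod 713)
3^8 ≡ 81^2 = 6561 ≡ 144 (mod 713)
3^16 ≡ 144^2 = 20736 ≡ 59 (mod 713)
3^32 ≡ 59^2 = 3481 ≡ 629 (mod 713)
3^64 ≡ 629^2 = 395641 ≡ 639 (mod 713)
3^128 ≡ 639^2 = 408321 ≡ 485 (mod 713)
3^256 ≡ 485^2 = 235225 ≡ 648 (mod 713)
3^512 ≡ 648^2 = 419904 ≡ 660 (mod 713)
712 = 512 + 128 + 64 + 8 in binary powers of 2.
So 3^712 ≡ 660 · 485 · 639 · 144 ≡ 696 (mod 713).
Since 696 ≠ 1, base 3 is a Fermat witness: 713 is composite.

696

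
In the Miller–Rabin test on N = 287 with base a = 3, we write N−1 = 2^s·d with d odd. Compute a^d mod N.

96

287 − 1 = 286 = 2^1 · 143, so d = 143.
3^1 ≡ 3 (mod 287)
3^2 ≡ 3^2 = 9 ≡ 9 (mod 287)
3^4 ≡ 9^2 = 81 ≡ 81 (mod 287)
3^8 ≡ 81^2 = 6561 ≡ 247 (mod 287)
3^16 ≡ 247^2 = 61009 ≡ 165 (mod 287)
3^32 ≡ 165^2 = 27225 ≡ 247 (mod 287)
3^64 ≡ 247^2 = 61009 ≡ 165 (mod 287)
3^128 ≡ 165^2 = 27225 ≡ 247 (mod 287)
143 = 128 + 8 + 4 + 2 + 1 in binary powers of 2.
So 3^143 ≡ 247 · 247 · 81 · 9 · 3 ≡ 96 (mod 287).
Squaring chain: 96; never reaches −1, so base 3 is a Miller–Rabin witness that 287 is composite.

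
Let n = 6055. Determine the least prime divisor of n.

6055 is odd.
Digit sum 16, not divisible by 3.
Ends in 5: divisible by 5.

5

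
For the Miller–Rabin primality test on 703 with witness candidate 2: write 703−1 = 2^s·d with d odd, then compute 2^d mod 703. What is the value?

265

703 − 1 = 702 = 2^1 · 351, so d = 351.
2^1 ≡ 2 (mod 703)
2^2 ≡ 2^2 = 4 ≡ 4 (mod 703)
2^4 ≡ 4^2 = 16 ≡ 16 (mod 703)
2^8 ≡ 16^2 = 256 ≡ 256 (mod 703)
2^16 ≡ 256^2 = 65536 ≡ 157 (mod 703)
2^32 ≡ 157^2 = 24649 ≡ 44 (mod 703)
2^64 ≡ 44^2 = 1936 ≡ 530 (mod 703)
2^128 ≡ 530^2 = 280900 ≡ 403 (mod 703)
2^256 ≡ 403^2 = 162409 ≡ 16 (mod 703)
351 = 256 + 64 + 16 + 8 + 4 + 2 + 1 in binary powers of 2.
So 2^351 ≡ 16 · 530 · 157 · 256 · 16 · 4 · 2 ≡ 265 (mod 703).
Squaring chain: 265; never reaches −1, so base 2 is a Miller–Rabin witness that 703 is composite.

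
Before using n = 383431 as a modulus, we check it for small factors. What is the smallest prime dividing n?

37

383431 is odd.
Digit sum 22, not divisible by 3.
Ends in 1: not divisible by 5.
7: 383431 = 7·54775 + 6
11: 383431 = 11·34857 + 4
13: 383431 = 13·29494 + 9
17: 383431 = 17·22554 + 13
19: 383431 = 19·20180 + 11
23: 383431 = 23·16670 + 21
29: 383431 = 29·13221 + 22
31: 383431 = 31·12368 + 23
37: 383431 = 37·10363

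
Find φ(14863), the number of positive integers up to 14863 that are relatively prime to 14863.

14608

Factor: 14863 = 89 · 167.
φ(14863) = (89−1) · (167−1) = 88 · 166 = 14608.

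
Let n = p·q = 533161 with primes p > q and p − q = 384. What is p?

Since p = q + 384, we have 533161 = q(q + 384), so q² + 384q − 533161 = 0.
Discriminant: 384² + 4·533161 = 147456 + 2132644 = 2280100; √2280100 = 1510.
q = (−384 + 1510)/2 = 563, and p = q + 384 = 947.
Check: 563 · 947 = 533161.

947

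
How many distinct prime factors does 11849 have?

2

11849 = 17^2 · 41
11849 = 17^2 · 41, which has 2 distinct prime factors.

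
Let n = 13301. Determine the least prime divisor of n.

47

13301 is odd.
Digit sum 8, not divisible by 3.
Ends in 1: not divisible by 5.
7: 13301 = 7·1900 + 1
11: 13301 = 11·1209 + 2
13: 13301 = 13·1023 + 2
17: 13301 = 17·782 + 7
19: 13301 = 19·700 + 1
23: 13301 = 23·578 + 7
29: 13301 = 29·458 + 19
31: 13301 = 31·429 + 2
37: 13301 = 37·359 + 18
41: 13301 = 41·324 + 17
43: 13301 = 43·309 + 14
47: 13301 = 47·283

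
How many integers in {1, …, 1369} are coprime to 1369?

Factor: 1369 = 37^2.
φ(1369) = 37^1·(37−1) = 1332.

1332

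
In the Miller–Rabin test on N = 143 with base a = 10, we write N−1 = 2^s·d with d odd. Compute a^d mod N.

43

143 − 1 = 142 = 2^1 · 71, so d = 71.
10^1 ≡ 10 (mod 143)
10^2 ≡ 10^2 = 100 ≡ 100 (mod 143)
10^4 ≡ 100^2 = 10000 ≡ 133 (mod 143)
10^8 ≡ 133^2 = 17689 ≡ 100 (mod 143)
10^16 ≡ 100^2 = 10000 ≡ 133 (mod 143)
10^32 ≡ 133^2 = 17689 ≡ 100 (mod 143)
10^64 ≡ 100^2 = 10000 ≡ 133 (mod 143)
71 = 64 + 4 + 2 + 1 in binary powers of 2.
So 10^71 ≡ 133 · 133 · 100 · 10 ≡ 43 (mod 143).
Squaring chain: 43; never reaches −1, so base 10 is a Miller–Rabin witness that 143 is composite.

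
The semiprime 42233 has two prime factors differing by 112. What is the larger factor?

269

Since p = q + 112, we have 42233 = q(q + 112), so q² + 112q − 42233 = 0.
Discriminant: 112² + 4·42233 = 12544 + 168932 = 181476; √181476 = 426.
q = (−112 + 426)/2 = 157, and p = q + 112 = 269.
Check: 157 · 269 = 42233.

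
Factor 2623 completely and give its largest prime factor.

61

2623 = 43 · 61
61 is prime.
So 2623 = 43 · 61; the largest prime factor is 61.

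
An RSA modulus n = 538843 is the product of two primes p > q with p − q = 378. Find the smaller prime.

Since p = q + 378, we have 538843 = q(q + 378), so q² + 378q − 538843 = 0.
Discriminant: 378² + 4·538843 = 142884 + 2155372 = 2298256; √2298256 = 1516.
q = (−378 + 1516)/2 = 569, and p = q + 378 = 947.
Check: 569 · 947 = 538843.

569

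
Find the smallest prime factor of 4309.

31

4309 is odd.
Digit sum 16, not divisible by 3.
Ends in 9: not divisible by 5.
7: 4309 = 7·615 + 4
11: 4309 = 11·391 + 8
13: 4309 = 13·331 + 6
17: 4309 = 17·253 + 8
19: 4309 = 19·226 + 15
23: 4309 = 23·187 + 8
29: 4309 = 29·148 + 17
31: 4309 = 31·139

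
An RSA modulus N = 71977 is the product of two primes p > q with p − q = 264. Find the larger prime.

Since p = q + 264, we have 71977 = q(q + 264), so q² + 264q − 71977 = 0.
Discriminant: 264² + 4·71977 = 69696 + 287908 = 357604; √357604 = 598.
q = (−264 + 598)/2 = 167, and p = q + 264 = 431.
Check: 167 · 431 = 71977.

431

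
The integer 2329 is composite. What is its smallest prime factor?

17

2329 is odd.
Digit sum 16, not divisible by 3.
Ends in 9: not divisible by 5.
7: 2329 = 7·332 + 5
11: 2329 = 11·211 + 8
13: 2329 = 13·179 + 2
17: 2329 = 17·137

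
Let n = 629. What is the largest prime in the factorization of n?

37

629 = 17 · 37
37 is prime.
So 629 = 17 · 37; the largest prime factor is 37.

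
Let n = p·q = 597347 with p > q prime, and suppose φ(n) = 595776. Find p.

929

φ(n) = (p−1)(q−1) = n − (p+q) + 1, so p + q = 597347 − 595776 + 1 = 1572.
p and q are the roots of t² − 1572t + 597347 = 0.
Discriminant: 1572² − 4·597347 = 2471184 − 2389388 = 81796; √81796 = 286.
q = (1572 − 286)/2 = 643, p = (1572 + 286)/2 = 929.
Check: 643 · 929 = 597347.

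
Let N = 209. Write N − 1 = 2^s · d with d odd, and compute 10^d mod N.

209 − 1 = 208 = 2^4 · 13, so d = 13.
10^1 ≡ 10 (mod 209)
10^2 ≡ 10^2 = 100 ≡ 100 (mod 209)
10^4 ≡ 100^2 = 10000 ≡ 177 (mod 209)
10^8 ≡ 177^2 = 31329 ≡ 188 (mod 209)
13 = 8 + 4 + 1 in binary powers of 2.
So 10^13 ≡ 188 · 177 · 10 ≡ 32 (mod 209).
Squaring chain: 32 → 188 → 23 → 111; never reaches −1, so base 10 is a Miller–Rabin witness that 209 is composite.

32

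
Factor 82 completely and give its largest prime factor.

82 = 2 · 41
41 is prime.
So 82 = 2 · 41; the largest prime factor is 41.

41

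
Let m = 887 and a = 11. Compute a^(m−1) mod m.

11^1 ≡ 11 (mod 887)
11^2 ≡ 11^2 = 121 ≡ 121 (mod 887)
11^4 ≡ 121^2 = 14641 ≡ 449 (mod 887)
11^8 ≡ 449^2 = 201601 ≡ 252 (mod 887)
11^16 ≡ 252^2 = 63504 ≡ 527 (mod 887)
11^32 ≡ 527^2 = 277729 ≡ 98 (mod 887)
11^64 ≡ 98^2 = 9604 ≡ 734 (mod 887)
11^128 ≡ 734^2 = 538756 ≡ 347 (mod 887)
11^256 ≡ 347^2 = 120409 ≡ 664 (mod 887)
11^512 ≡ 664^2 = 440896 ≡ 57 (mod 887)
886 = 512 + 256 + 64 + 32 + 16 + 4 + 2 in binary powers of 2.
So 11^886 ≡ 57 · 664 · 734 · 98 · 527 · 449 · 121 ≡ 1 (mod 887).
Since the result is 1, base 11 gives no evidence that 887 is composite.

1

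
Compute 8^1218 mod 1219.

8^1 ≡ 8 (mod 1219)
8^2 ≡ 8^2 = 64 ≡ 64 (mod 1219)
8^4 ≡ 64^2 = 4096 ≡ 439 (mod 1219)
8^8 ≡ 439^2 = 192721 ≡ 119 (mod 1219)
8^16 ≡ 119^2 = 14161 ≡ 752 (mod 1219)
8^32 ≡ 752^2 = 565504 ≡ 1107 (mod 1219)
8^64 ≡ 1107^2 = 1225449 ≡ 354 (mod 1219)
8^128 ≡ 354^2 = 125316 ≡ 978 (mod 1219)
8^256 ≡ 978^2 = 956484 ≡ 788 (mod 1219)
8^512 ≡ 788^2 = 620944 ≡ 473 (mod 1219)
8^1024 ≡ 473^2 = 223729 ≡ 652 (mod 1219)
1218 = 1024 + 128 + 64 + 2 in binary powers of 2.
So 8^1218 ≡ 652 · 978 · 354 · 64 ≡ 855 (mod 1219).
Since 855 ≠ 1, base 8 is a Fermat witness: 1219 is composite.

855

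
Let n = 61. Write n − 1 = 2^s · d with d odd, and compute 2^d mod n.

61 − 1 = 60 = 2^2 · 15, so d = 15.
2^1 ≡ 2 (mod 61)
2^2 ≡ 2^2 = 4 ≡ 4 (mod 61)
2^4 ≡ 4^2 = 16 ≡ 16 (mod 61)
2^8 ≡ 16^2 = 256 ≡ 12 (mod 61)
15 = 8 + 4 + 2 + 1 in binary powers of 2.
So 2^15 ≡ 12 · 16 · 4 · 2 ≡ 11 (mod 61).
Squaring chain: 11 → 60; reaches −1, so base 2 does not prove 61 composite.

11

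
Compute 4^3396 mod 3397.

4^1 ≡ 4 (mod 3397)
4^2 ≡ 4^2 = 16 ≡ 16 (mod 3397)
4^4 ≡ 16^2 = 256 ≡ 256 (mod 3397)
4^8 ≡ 256^2 = 65536 ≡ 993 (mod 3397)
4^16 ≡ 993^2 = 986049 ≡ 919 (mod 3397)
4^32 ≡ 919^2 = 844561 ≡ 2105 (mod 3397)
4^64 ≡ 2105^2 = 4431025 ≡ 1337 (mod 3397)
4^128 ≡ 1337^2 = 1787569 ≡ 747 (mod 3397)
4^256 ≡ 747^2 = 558009 ≡ 901 (mod 3397)
4^512 ≡ 901^2 = 811801 ≡ 3315 (mod 3397)
4^1024 ≡ 3315^2 = 10989225 ≡ 3327 (mod 3397)
4^2048 ≡ 3327^2 = 11068929 ≡ 1503 (mod 3397)
3396 = 2048 + 1024 + 256 + 64 + 4 in binary powers of 2.
So 4^3396 ≡ 1503 · 3327 · 901 · 1337 · 256 ≡ 2197 (mod 3397).
Since 2197 ≠ 1, base 4 is a Fermat witness: 3397 is composite.

2197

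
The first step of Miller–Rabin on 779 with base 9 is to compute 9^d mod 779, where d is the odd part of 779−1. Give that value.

779 − 1 = 778 = 2^1 · 389, so d = 389.
9^1 ≡ 9 (mod 779)
9^2 ≡ 9^2 = 81 ≡ 81 (mod 779)
9^4 ≡ 81^2 = 6561 ≡ 329 (mod 779)
9^8 ≡ 329^2 = 108241 ≡ 739 (mod 779)
9^16 ≡ 739^2 = 546121 ≡ 42 (mod 779)
9^32 ≡ 42^2 = 1764 ≡ 206 (mod 779)
9^64 ≡ 206^2 = 42436 ≡ 370 (mod 779)
9^128 ≡ 370^2 = 136900 ≡ 575 (mod 779)
9^256 ≡ 575^2 = 330625 ≡ 329 (mod 779)
389 = 256 + 128 + 4 + 1 in binary powers of 2.
So 9^389 ≡ 329 · 575 · 329 · 9 ≡ 214 (mod 779).
Squaring chain: 214; never reaches −1, so base 9 is a Miller–Rabin witness that 779 is composite.

214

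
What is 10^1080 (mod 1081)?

813

10^1 ≡ 10 (mod 1081)
10^2 ≡ 10^2 = 100 ≡ 100 (mod 1081)
10^4 ≡ 100^2 = 10000 ≡ 271 (mod 1081)
10^8 ≡ 271^2 = 73441 ≡ 1014 (mod 1081)
10^16 ≡ 1014^2 = 1028196 ≡ 165 (mod 1081)
10^32 ≡ 165^2 = 27225 ≡ 200 (mod 1081)
10^64 ≡ 200^2 = 40000 ≡ 3 (mod 1081)
10^128 ≡ 3^2 = 9 ≡ 9 (mod 1081)
10^256 ≡ 9^2 = 81 ≡ 81 (mod 1081)
10^512 ≡ 81^2 = 6561 ≡ 75 (mod 1081)
10^1024 ≡ 75^2 = 5625 ≡ 220 (mod 1081)
1080 = 1024 + 32 + 16 + 8 in binary powers of 2.
So 10^1080 ≡ 220 · 200 · 165 · 1014 ≡ 813 (mod 1081).
Since 813 ≠ 1, base 10 is a Fermat witness: 1081 is composite.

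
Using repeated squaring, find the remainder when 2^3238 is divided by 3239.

2^1 ≡ 2 (mod 3239)
2^2 ≡ 2^2 = 4 ≡ 4 (mod 3239)
2^4 ≡ 4^2 = 16 ≡ 16 (mod 3239)
2^8 ≡ 16^2 = 256 ≡ 256 (mod 3239)
2^16 ≡ 256^2 = 65536 ≡ 756 (mod 3239)
2^32 ≡ 756^2 = 571536 ≡ 1472 (mod 3239)
2^64 ≡ 1472^2 = 2166784 ≡ 3132 (mod 3239)
2^128 ≡ 3132^2 = 9809424 ≡ 1732 (mod 3239)
2^256 ≡ 1732^2 = 2999824 ≡ 510 (mod 3239)
2^512 ≡ 510^2 = 260100 ≡ 980 (mod 3239)
2^1024 ≡ 980^2 = 960400 ≡ 1656 (mod 3239)
2^2048 ≡ 1656^2 = 2742336 ≡ 2142 (mod 3239)
3238 = 2048 + 1024 + 128 + 32 + 4 + 2 in binary powers of 2.
So 2^3238 ≡ 2142 · 1656 · 1732 · 1472 · 16 · 4 ≡ 318 (mod 3239).
Since 318 ≠ 1, base 2 is a Fermat witness: 3239 is composite.

318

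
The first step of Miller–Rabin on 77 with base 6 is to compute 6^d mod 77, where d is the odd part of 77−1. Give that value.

13

77 − 1 = 76 = 2^2 · 19, so d = 19.
6^1 ≡ 6 (mod 77)
6^2 ≡ 6^2 = 36 ≡ 36 (mod 77)
6^4 ≡ 36^2 = 1296 ≡ 64 (mod 77)
6^8 ≡ 64^2 = 4096 ≡ 15 (mod 77)
6^16 ≡ 15^2 = 225 ≡ 71 (mod 77)
19 = 16 + 2 + 1 in binary powers of 2.
So 6^19 ≡ 71 · 36 · 6 ≡ 13 (mod 77).
Squaring chain: 13 → 15; never reaches −1, so base 6 is a Miller–Rabin witness that 77 is composite.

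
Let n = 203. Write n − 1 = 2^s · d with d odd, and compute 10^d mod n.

131

203 − 1 = 202 = 2^1 · 101, so d = 101.
10^1 ≡ 10 (mod 203)
10^2 ≡ 10^2 = 100 ≡ 100 (mod 203)
10^4 ≡ 100^2 = 10000 ≡ 53 (mod 203)
10^8 ≡ 53^2 = 2809 ≡ 170 (mod 203)
10^16 ≡ 170^2 = 28900 ≡ 74 (mod 203)
10^32 ≡ 74^2 = 5476 ≡ 198 (mod 203)
10^64 ≡ 198^2 = 39204 ≡ 25 (mod 203)
101 = 64 + 32 + 4 + 1 in binary powers of 2.
So 10^101 ≡ 25 · 198 · 53 · 10 ≡ 131 (mod 203).
Squaring chain: 131; never reaches −1, so base 10 is a Miller–Rabin witness that 203 is composite.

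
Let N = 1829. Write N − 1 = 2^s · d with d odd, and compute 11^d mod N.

1829 − 1 = 1828 = 2^2 · 457, so d = 457.
11^1 ≡ 11 (mod 1829)
11^2 ≡ 11^2 = 121 ≡ 121 (mod 1829)
11^4 ≡ 121^2 = 14641 ≡ 9 (mod 1829)
11^8 ≡ 9^2 = 81 ≡ 81 (mod 1829)
11^16 ≡ 81^2 = 6561 ≡ 1074 (mod 1829)
11^32 ≡ 1074^2 = 1153476 ≡ 1206 (mod 1829)
11^64 ≡ 1206^2 = 1454436 ≡ 381 (mod 1829)
11^128 ≡ 381^2 = 145161 ≡ 670 (mod 1829)
11^256 ≡ 670^2 = 448900 ≡ 795 (mod 1829)
457 = 256 + 128 + 64 + 8 + 1 in binary powers of 2.
So 11^457 ≡ 795 · 670 · 381 · 81 · 11 ≡ 974 (mod 1829).
Squaring chain: 974 → 1254; never reaches −1, so base 11 is a Miller–Rabin witness that 1829 is composite.

974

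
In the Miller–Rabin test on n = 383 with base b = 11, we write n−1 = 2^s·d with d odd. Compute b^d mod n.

382

383 − 1 = 382 = 2^1 · 191, so d = 191.
11^1 ≡ 11 (mod 383)
11^2 ≡ 11^2 = 121 ≡ 121 (mod 383)
11^4 ≡ 121^2 = 14641 ≡ 87 (mod 383)
11^8 ≡ 87^2 = 7569 ≡ 292 (mod 383)
11^16 ≡ 292^2 = 85264 ≡ 238 (mod 383)
11^32 ≡ 238^2 = 56644 ≡ 343 (mod 383)
11^64 ≡ 343^2 = 117649 ≡ 68 (mod 383)
11^128 ≡ 68^2 = 4624 ≡ 28 (mod 383)
191 = 128 + 32 + 16 + 8 + 4 + 2 + 1 in binary powers of 2.
So 11^191 ≡ 28 · 343 · 238 · 292 · 87 · 121 · 11 ≡ 382 (mod 383).
Since 11^d ≡ 382 (mod 383), base 11 does not prove 383 composite.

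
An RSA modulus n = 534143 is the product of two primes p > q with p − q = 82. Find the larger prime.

773

Since p = q + 82, we have 534143 = q(q + 82), so q² + 82q − 534143 = 0.
Discriminant: 82² + 4·534143 = 6724 + 2136572 = 2143296; √2143296 = 1464.
q = (−82 + 1464)/2 = 691, and p = q + 82 = 773.
Check: 691 · 773 = 534143.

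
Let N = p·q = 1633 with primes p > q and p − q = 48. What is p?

Since p = q + 48, we have 1633 = q(q + 48), so q² + 48q − 1633 = 0.
Discriminant: 48² + 4·1633 = 2304 + 6532 = 8836; √8836 = 94.
q = (−48 + 94)/2 = 23, and p = q + 48 = 71.
Check: 23 · 71 = 1633.

71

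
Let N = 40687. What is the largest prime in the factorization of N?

61

40687 = 23 · 1769
1769 = 29 · 61
61 is prime.
So 40687 = 23 · 29 · 61; the largest prime factor is 61.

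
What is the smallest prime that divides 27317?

59

27317 is odd.
Digit sum 20, not divisible by 3.
Ends in 7: not divisible by 5.
7: 27317 = 7·3902 + 3
11: 27317 = 11·2483 + 4
13: 27317 = 13·2101 + 4
17: 27317 = 17·1606 + 15
19: 27317 = 19·1437 + 14
23: 27317 = 23·1187 + 16
29: 27317 = 29·941 + 28
31: 27317 = 31·881 + 6
37: 27317 = 37·738 + 11
41: 27317 = 41·666 + 11
43: 27317 = 43·635 + 12
47: 27317 = 47·581 + 10
53: 27317 = 53·515 + 22
59: 27317 = 59·463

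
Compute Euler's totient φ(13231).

Factor: 13231 = 101 · 131.
φ(13231) = (101−1) · (131−1) = 100 · 130 = 13000.

13000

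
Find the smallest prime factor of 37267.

37267 is odd.
Digit sum 25, not divisible by 3.
Ends in 7: not divisible by 5.
7: 37267 = 7·5323 + 6
11: 37267 = 11·3387 + 10
13: 37267 = 13·2866 + 9
17: 37267 = 17·2192 + 3
19: 37267 = 19·1961 + 8
23: 37267 = 23·1620 + 7
29: 37267 = 29·1285 + 2
31: 37267 = 31·1202 + 5
37: 37267 = 37·1007 + 8
41: 37267 = 41·908 + 39
43: 37267 = 43·866 + 29
47: 37267 = 47·792 + 43
53: 37267 = 53·703 + 8
59: 37267 = 59·631 + 38
61: 37267 = 61·610 + 57
67: 37267 = 67·556 + 15
71: 37267 = 71·524 + 63
73: 37267 = 73·510 + 37
79: 37267 = 79·471 + 58
83: 37267 = 83·449

83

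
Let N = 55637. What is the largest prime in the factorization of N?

59

55637 = 23 · 2419
2419 = 41 · 59
59 is prime.
So 55637 = 23 · 41 · 59; the largest prime factor is 59.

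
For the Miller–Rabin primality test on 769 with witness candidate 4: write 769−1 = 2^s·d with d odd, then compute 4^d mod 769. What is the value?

769 − 1 = 768 = 2^8 · 3, so d = 3.
4^1 ≡ 4 (mod 769)
4^2 ≡ 4^2 = 16 ≡ 16 (mod 769)
3 = 2 + 1 in binary powers of 2.
So 4^3 ≡ 16 · 4 ≡ 64 (mod 769).
Squaring chain: 64 → 251 → 712 → 173 → 707 → 768 → 1 → 1; reaches −1, so base 4 does not prove 769 composite.

64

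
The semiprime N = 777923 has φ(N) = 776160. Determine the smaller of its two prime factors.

881

φ(n) = (p−1)(q−1) = n − (p+q) + 1, so p + q = 777923 − 776160 + 1 = 1764.
p and q are the roots of t² − 1764t + 777923 = 0.
Discriminant: 1764² − 4·777923 = 3111696 − 3111692 = 4; √4 = 2.
q = (1764 − 2)/2 = 881, p = (1764 + 2)/2 = 883.
Check: 881 · 883 = 777923.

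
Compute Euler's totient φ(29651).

Factor: 29651 = 149 · 199.
φ(29651) = (149−1) · (199−1) = 148 · 198 = 29304.

29304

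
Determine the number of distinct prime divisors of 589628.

589628 = 2^2 · 147407
147407 = 13 · 11339
11339 = 17 · 667
667 = 23 · 29
589628 = 2^2 · 13 · 17 · 23 · 29, which has 5 distinct prime factors.

5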